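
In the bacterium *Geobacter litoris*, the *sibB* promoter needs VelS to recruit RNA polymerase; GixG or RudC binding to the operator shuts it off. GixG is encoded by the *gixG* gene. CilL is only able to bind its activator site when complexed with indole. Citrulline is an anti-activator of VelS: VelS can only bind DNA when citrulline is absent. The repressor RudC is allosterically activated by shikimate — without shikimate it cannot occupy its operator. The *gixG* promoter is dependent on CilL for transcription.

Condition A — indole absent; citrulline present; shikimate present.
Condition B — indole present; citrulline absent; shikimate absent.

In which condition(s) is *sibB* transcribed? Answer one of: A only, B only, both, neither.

Condition A:
Indole is absent, so CilL is inactive.
Required activator CilL is absent, so *gixG* is not transcribed.
So GixG is not produced.
Citrulline is present, so VelS is inactive.
Shikimate is present, so RudC is active.
With repressor RudC bound, *sibB* is not transcribed.
→ *sibB* is OFF in A.
Condition B:
Indole is present, so CilL is active.
No repressor is bound and CilL is active, so *gixG* is transcribed.
So GixG is produced and active.
Citrulline is absent, so VelS is active.
Shikimate is absent, so RudC is inactive.
With repressor GixG bound, *sibB* is not transcribed.
→ *sibB* is OFF in B.

neither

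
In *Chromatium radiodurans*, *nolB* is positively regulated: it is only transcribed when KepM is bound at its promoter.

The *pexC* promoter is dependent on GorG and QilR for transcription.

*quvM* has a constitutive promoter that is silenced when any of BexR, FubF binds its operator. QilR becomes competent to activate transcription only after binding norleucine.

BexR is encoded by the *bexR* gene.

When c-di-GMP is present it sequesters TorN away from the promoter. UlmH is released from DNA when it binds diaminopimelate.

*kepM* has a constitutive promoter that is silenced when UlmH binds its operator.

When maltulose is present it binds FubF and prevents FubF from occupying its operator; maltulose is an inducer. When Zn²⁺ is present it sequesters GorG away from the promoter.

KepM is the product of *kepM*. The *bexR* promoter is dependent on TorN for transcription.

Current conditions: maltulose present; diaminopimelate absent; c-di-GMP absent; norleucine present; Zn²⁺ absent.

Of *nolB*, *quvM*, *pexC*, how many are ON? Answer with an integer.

1

Diaminopimelate is absent, so UlmH is active.
With repressor UlmH bound, *kepM* is not transcribed.
So KepM is not produced.
Required activator KepM is absent, so *nolB* is not transcribed.
→ *nolB* is OFF.
c-di-GMP is absent, so TorN is active.
No repressor is bound and TorN is active, so *bexR* is transcribed.
So BexR is produced and active.
Maltulose is present, so FubF is inactive.
With repressor BexR bound, *quvM* is not transcribed.
→ *quvM* is OFF.
Zn²⁺ is absent, so GorG is active.
Norleucine is present, so QilR is active.
No repressor is bound and GorG and QilR are active, so *pexC* is transcribed.
→ *pexC* is ON.
1 of the 3 genes is transcribed.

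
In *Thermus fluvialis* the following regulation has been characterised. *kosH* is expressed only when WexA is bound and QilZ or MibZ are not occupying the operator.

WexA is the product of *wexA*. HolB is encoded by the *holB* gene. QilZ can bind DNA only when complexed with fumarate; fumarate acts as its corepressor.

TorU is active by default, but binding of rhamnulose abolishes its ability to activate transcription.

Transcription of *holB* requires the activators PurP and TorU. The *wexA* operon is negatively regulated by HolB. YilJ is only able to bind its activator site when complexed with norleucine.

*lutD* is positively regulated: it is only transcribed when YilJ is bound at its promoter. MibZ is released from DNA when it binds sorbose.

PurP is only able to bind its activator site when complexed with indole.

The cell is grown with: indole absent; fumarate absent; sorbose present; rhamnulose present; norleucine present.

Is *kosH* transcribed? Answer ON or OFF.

ON

Fumarate is absent, so QilZ is inactive.
Indole is absent, so PurP is inactive.
Rhamnulose is present, so TorU is inactive.
Required activator PurP is absent, so *holB* is not transcribed.
So HolB is not produced.
With no repressor bound, *wexA* is transcribed.
So WexA is produced and active.
Sorbose is present, so MibZ is inactive.
No repressor is bound and WexA is active, so *kosH* is transcribed.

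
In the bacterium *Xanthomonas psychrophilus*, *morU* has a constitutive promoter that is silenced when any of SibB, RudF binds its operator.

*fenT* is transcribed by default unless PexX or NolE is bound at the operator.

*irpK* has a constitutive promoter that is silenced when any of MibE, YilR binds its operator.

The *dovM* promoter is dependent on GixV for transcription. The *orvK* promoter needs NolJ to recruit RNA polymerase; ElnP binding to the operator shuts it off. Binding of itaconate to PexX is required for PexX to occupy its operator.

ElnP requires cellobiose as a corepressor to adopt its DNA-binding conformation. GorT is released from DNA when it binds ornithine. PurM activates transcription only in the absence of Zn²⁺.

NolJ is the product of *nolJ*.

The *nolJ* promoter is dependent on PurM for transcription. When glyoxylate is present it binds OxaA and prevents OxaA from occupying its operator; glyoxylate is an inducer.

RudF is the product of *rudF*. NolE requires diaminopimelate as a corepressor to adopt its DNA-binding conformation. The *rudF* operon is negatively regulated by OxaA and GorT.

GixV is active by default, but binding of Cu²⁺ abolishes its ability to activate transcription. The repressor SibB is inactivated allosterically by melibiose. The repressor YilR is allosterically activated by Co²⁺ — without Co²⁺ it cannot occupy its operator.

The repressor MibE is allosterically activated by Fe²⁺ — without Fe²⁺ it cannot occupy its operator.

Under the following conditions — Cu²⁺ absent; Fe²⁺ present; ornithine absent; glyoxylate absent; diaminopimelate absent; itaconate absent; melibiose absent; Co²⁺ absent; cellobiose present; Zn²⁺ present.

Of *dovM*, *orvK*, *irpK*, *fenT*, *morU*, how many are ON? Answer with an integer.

2

Cu²⁺ is absent, so GixV is active.
No repressor is bound and GixV is active, so *dovM* is transcribed.
→ *dovM* is ON.
Zn²⁺ is present, so PurM is inactive.
Required activator PurM is absent, so *nolJ* is not transcribed.
So NolJ is not produced.
Cellobiose is present, so ElnP is active.
With repressor ElnP bound, *orvK* is not transcribed.
→ *orvK* is OFF.
Fe²⁺ is present, so MibE is active.
Co²⁺ is absent, so YilR is inactive.
With repressor MibE bound, *irpK* is not transcribed.
→ *irpK* is OFF.
Itaconate is absent, so PexX is inactive.
Diaminopimelate is absent, so NolE is inactive.
With no repressor bound, *fenT* is transcribed.
→ *fenT* is ON.
Melibiose is absent, so SibB is active.
Glyoxylate is absent, so OxaA is active.
Ornithine is absent, so GorT is active.
With repressor OxaA bound, *rudF* is not transcribed.
So RudF is not produced.
With repressor SibB bound, *morU* is not transcribed.
→ *morU* is OFF.
2 of the 5 genes are transcribed.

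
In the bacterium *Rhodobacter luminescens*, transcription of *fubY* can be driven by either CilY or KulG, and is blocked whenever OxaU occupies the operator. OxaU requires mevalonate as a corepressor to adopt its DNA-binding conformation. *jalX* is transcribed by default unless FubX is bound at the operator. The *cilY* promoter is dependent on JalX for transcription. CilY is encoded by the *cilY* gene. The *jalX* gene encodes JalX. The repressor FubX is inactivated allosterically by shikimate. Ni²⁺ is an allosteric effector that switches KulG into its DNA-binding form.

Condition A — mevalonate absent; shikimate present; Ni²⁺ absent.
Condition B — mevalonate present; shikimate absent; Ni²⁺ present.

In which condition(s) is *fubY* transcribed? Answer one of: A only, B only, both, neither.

A only

Condition A:
Mevalonate is absent, so OxaU is inactive.
Shikimate is present, so FubX is inactive.
With no repressor bound, *jalX* is transcribed.
So JalX is produced and active.
No repressor is bound and JalX is active, so *cilY* is transcribed.
So CilY is produced and active.
Ni²⁺ is absent, so KulG is inactive.
Activator CilY is present, so *fubY* is transcribed.
→ *fubY* is ON in A.
Condition B:
Mevalonate is present, so OxaU is active.
Shikimate is absent, so FubX is active.
With repressor FubX bound, *jalX* is not transcribed.
So JalX is not produced.
Required activator JalX is absent, so *cilY* is not transcribed.
So CilY is not produced.
Ni²⁺ is present, so KulG is active.
With repressor OxaU bound, *fubY* is not transcribed.
→ *fubY* is OFF in B.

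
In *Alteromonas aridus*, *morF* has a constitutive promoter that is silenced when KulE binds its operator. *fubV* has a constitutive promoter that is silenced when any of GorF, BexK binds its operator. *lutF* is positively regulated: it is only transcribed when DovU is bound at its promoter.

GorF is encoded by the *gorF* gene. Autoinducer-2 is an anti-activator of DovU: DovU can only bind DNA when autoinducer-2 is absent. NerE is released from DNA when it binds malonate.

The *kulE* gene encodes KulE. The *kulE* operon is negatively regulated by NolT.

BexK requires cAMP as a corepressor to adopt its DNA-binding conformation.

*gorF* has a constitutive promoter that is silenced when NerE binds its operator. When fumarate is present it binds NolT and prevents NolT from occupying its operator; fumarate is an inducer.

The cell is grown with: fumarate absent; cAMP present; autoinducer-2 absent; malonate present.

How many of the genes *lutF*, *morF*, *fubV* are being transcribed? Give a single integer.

2

Autoinducer-2 is absent, so DovU is active.
No repressor is bound and DovU is active, so *lutF* is transcribed.
→ *lutF* is ON.
Fumarate is absent, so NolT is active.
With repressor NolT bound, *kulE* is not transcribed.
So KulE is not produced.
With no repressor bound, *morF* is transcribed.
→ *morF* is ON.
Malonate is present, so NerE is inactive.
With no repressor bound, *gorF* is transcribed.
So GorF is produced and active.
cAMP is present, so BexK is active.
With repressor GorF bound, *fubV* is not transcribed.
→ *fubV* is OFF.
2 of the 3 genes are transcribed.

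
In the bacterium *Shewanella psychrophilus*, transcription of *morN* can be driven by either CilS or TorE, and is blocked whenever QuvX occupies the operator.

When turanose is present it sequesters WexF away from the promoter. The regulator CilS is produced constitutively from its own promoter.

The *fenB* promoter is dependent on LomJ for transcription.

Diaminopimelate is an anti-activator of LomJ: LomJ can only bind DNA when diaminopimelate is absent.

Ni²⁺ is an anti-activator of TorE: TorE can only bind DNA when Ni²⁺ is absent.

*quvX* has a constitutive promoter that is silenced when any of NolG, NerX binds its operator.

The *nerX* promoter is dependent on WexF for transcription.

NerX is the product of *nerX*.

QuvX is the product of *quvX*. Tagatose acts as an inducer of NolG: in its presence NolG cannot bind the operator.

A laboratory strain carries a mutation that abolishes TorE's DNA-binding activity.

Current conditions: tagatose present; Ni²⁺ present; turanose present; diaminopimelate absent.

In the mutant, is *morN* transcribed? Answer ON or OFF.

OFF

CilS is produced constitutively and is active.
TorE is non-functional in this strain, so it has no effect.
Tagatose is present, so NolG is inactive.
Turanose is present, so WexF is inactive.
Required activator WexF is absent, so *nerX* is not transcribed.
So NerX is not produced.
With no repressor bound, *quvX* is transcribed.
So QuvX is produced and active.
With repressor QuvX bound, *morN* is not transcribed.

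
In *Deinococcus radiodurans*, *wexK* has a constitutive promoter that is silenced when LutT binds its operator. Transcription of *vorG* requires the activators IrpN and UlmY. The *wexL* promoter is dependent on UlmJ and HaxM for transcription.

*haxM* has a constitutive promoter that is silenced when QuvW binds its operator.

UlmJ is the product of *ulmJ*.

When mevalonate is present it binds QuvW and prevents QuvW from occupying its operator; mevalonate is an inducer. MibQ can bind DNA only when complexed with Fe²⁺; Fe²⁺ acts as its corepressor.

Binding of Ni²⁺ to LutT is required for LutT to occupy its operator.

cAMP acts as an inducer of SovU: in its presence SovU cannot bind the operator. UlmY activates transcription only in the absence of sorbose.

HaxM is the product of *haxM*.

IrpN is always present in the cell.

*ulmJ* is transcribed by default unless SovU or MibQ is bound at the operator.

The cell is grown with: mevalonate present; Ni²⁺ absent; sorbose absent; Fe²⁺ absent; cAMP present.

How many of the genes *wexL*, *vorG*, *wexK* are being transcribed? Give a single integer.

cAMP is present, so SovU is inactive.
Fe²⁺ is absent, so MibQ is inactive.
With no repressor bound, *ulmJ* is transcribed.
So UlmJ is produced and active.
Mevalonate is present, so QuvW is inactive.
With no repressor bound, *haxM* is transcribed.
So HaxM is produced and active.
No repressor is bound and UlmJ and HaxM are active, so *wexL* is transcribed.
→ *wexL* is ON.
IrpN is produced constitutively and is active.
Sorbose is absent, so UlmY is active.
No repressor is bound and IrpN and UlmY are active, so *vorG* is transcribed.
→ *vorG* is ON.
Ni²⁺ is absent, so LutT is inactive.
With no repressor bound, *wexK* is transcribed.
→ *wexK* is ON.
3 of the 3 genes are transcribed.

3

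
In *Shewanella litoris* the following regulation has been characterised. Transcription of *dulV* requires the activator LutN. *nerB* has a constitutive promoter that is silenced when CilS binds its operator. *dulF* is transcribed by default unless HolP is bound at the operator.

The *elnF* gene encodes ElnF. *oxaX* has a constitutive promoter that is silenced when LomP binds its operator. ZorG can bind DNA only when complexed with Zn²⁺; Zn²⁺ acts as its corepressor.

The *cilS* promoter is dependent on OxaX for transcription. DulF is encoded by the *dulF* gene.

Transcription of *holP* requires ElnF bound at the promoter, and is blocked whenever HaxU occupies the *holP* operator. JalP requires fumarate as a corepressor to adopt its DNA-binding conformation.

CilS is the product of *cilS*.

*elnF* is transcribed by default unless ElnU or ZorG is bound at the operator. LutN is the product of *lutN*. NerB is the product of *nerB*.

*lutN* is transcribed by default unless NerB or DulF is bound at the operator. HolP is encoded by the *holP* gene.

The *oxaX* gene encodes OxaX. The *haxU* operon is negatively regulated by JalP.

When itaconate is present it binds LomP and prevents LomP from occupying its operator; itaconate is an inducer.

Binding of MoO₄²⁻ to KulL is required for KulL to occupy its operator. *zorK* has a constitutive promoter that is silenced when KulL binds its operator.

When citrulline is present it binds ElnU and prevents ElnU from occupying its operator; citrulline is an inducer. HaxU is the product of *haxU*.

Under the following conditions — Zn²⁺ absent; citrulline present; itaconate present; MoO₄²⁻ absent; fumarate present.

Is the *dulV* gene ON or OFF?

ON

Itaconate is present, so LomP is inactive.
With no repressor bound, *oxaX* is transcribed.
So OxaX is produced and active.
No repressor is bound and OxaX is active, so *cilS* is transcribed.
So CilS is produced and active.
With repressor CilS bound, *nerB* is not transcribed.
So NerB is not produced.
Citrulline is present, so ElnU is inactive.
Zn²⁺ is absent, so ZorG is inactive.
With no repressor bound, *elnF* is transcribed.
So ElnF is produced and active.
Fumarate is present, so JalP is active.
With repressor JalP bound, *haxU* is not transcribed.
So HaxU is not produced.
No repressor is bound and ElnF is active, so *holP* is transcribed.
So HolP is produced and active.
With repressor HolP bound, *dulF* is not transcribed.
So DulF is not produced.
With no repressor bound, *lutN* is transcribed.
So LutN is produced and active.
No repressor is bound and LutN is active, so *dulV* is transcribed.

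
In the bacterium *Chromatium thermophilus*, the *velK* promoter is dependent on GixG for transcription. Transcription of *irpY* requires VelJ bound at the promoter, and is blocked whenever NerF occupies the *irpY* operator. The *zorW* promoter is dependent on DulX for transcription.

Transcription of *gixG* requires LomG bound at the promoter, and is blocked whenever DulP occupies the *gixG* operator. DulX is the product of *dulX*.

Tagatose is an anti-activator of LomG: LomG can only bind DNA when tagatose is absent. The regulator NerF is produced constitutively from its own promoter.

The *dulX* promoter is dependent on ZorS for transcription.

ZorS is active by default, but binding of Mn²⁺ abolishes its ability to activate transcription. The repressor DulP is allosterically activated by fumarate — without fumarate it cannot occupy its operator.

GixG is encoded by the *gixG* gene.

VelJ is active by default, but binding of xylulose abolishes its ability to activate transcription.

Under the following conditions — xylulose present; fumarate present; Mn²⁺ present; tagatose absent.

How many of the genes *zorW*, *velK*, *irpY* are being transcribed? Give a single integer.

Mn²⁺ is present, so ZorS is inactive.
Required activator ZorS is absent, so *dulX* is not transcribed.
So DulX is not produced.
Required activator DulX is absent, so *zorW* is not transcribed.
→ *zorW* is OFF.
Fumarate is present, so DulP is active.
Tagatose is absent, so LomG is active.
With repressor DulP bound, *gixG* is not transcribed.
So GixG is not produced.
Required activator GixG is absent, so *velK* is not transcribed.
→ *velK* is OFF.
NerF is produced constitutively and is active.
Xylulose is present, so VelJ is inactive.
With repressor NerF bound, *irpY* is not transcribed.
→ *irpY* is OFF.
0 of the 3 genes are transcribed.

0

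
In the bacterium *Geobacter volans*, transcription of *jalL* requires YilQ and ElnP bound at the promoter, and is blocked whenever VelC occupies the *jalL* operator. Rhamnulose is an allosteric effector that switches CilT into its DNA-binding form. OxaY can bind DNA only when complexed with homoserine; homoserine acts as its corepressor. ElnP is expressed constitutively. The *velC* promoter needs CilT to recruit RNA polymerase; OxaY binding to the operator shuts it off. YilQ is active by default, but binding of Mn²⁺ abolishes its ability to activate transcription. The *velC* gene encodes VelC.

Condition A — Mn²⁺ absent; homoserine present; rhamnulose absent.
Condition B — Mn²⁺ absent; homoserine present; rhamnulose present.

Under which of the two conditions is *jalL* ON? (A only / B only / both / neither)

both

Condition A:
Mn²⁺ is absent, so YilQ is active.
Homoserine is present, so OxaY is active.
Rhamnulose is absent, so CilT is inactive.
With repressor OxaY bound, *velC* is not transcribed.
So VelC is not produced.
ElnP is produced constitutively and is active.
No repressor is bound and YilQ and ElnP are active, so *jalL* is transcribed.
→ *jalL* is ON in A.
Condition B:
Mn²⁺ is absent, so YilQ is active.
Homoserine is present, so OxaY is active.
Rhamnulose is present, so CilT is active.
With repressor OxaY bound, *velC* is not transcribed.
So VelC is not produced.
ElnP is produced constitutively and is active.
No repressor is bound and YilQ and ElnP are active, so *jalL* is transcribed.
→ *jalL* is ON in B.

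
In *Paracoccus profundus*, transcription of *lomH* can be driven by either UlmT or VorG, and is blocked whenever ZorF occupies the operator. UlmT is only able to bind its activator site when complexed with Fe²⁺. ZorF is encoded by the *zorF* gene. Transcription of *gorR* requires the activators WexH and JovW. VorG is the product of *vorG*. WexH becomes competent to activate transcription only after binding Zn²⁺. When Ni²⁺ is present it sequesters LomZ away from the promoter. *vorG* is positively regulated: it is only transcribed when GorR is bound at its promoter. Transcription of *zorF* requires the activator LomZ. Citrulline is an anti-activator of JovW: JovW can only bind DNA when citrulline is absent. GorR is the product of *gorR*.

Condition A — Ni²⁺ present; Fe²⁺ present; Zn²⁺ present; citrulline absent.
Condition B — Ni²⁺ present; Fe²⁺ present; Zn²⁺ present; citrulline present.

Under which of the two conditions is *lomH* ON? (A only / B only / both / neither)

both

Condition A:
Ni²⁺ is present, so LomZ is inactive.
Required activator LomZ is absent, so *zorF* is not transcribed.
So ZorF is not produced.
Fe²⁺ is present, so UlmT is active.
Zn²⁺ is present, so WexH is active.
Citrulline is absent, so JovW is active.
No repressor is bound and WexH and JovW are active, so *gorR* is transcribed.
So GorR is produced and active.
No repressor is bound and GorR is active, so *vorG* is transcribed.
So VorG is produced and active.
Activator UlmT is present, so *lomH* is transcribed.
→ *lomH* is ON in A.
Condition B:
Ni²⁺ is present, so LomZ is inactive.
Required activator LomZ is absent, so *zorF* is not transcribed.
So ZorF is not produced.
Fe²⁺ is present, so UlmT is active.
Zn²⁺ is present, so WexH is active.
Citrulline is present, so JovW is inactive.
Required activator JovW is absent, so *gorR* is not transcribed.
So GorR is not produced.
Required activator GorR is absent, so *vorG* is not transcribed.
So VorG is not produced.
Activator UlmT is present, so *lomH* is transcribed.
→ *lomH* is ON in B.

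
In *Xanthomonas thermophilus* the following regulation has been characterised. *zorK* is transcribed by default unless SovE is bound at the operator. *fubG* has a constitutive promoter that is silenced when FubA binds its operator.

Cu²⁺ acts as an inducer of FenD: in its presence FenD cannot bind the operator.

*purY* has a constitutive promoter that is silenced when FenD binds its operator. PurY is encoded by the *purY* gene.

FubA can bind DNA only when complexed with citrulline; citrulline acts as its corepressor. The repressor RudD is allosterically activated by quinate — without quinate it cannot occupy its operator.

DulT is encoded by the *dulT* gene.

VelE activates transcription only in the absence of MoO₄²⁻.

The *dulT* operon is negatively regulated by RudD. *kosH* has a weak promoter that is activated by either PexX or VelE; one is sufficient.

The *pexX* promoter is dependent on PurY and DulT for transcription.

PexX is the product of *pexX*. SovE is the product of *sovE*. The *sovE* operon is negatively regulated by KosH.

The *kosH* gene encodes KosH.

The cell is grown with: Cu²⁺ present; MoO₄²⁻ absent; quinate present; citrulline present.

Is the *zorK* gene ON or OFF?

Cu²⁺ is present, so FenD is inactive.
With no repressor bound, *purY* is transcribed.
So PurY is produced and active.
Quinate is present, so RudD is active.
With repressor RudD bound, *dulT* is not transcribed.
So DulT is not produced.
Required activator DulT is absent, so *pexX* is not transcribed.
So PexX is not produced.
MoO₄²⁻ is absent, so VelE is active.
Activator VelE is present, so *kosH* is transcribed.
So KosH is produced and active.
With repressor KosH bound, *sovE* is not transcribed.
So SovE is not produced.
With no repressor bound, *zorK* is transcribed.

ON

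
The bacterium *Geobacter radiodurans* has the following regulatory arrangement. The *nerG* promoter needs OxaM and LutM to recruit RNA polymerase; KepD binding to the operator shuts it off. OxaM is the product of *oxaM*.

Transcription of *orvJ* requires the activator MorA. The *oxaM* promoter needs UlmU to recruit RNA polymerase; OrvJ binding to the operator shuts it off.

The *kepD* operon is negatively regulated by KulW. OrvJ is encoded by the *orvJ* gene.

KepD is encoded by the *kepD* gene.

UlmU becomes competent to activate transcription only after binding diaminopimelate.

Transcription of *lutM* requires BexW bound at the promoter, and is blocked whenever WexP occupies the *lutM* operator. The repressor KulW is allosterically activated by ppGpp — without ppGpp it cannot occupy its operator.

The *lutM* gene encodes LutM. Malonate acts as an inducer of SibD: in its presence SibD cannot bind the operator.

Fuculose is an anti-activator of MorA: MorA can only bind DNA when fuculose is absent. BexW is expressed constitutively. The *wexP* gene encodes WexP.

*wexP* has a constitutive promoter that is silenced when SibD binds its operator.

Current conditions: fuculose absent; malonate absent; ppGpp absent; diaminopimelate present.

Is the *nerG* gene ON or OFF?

OFF

ppGpp is absent, so KulW is inactive.
With no repressor bound, *kepD* is transcribed.
So KepD is produced and active.
Diaminopimelate is present, so UlmU is active.
Fuculose is absent, so MorA is active.
No repressor is bound and MorA is active, so *orvJ* is transcribed.
So OrvJ is produced and active.
With repressor OrvJ bound, *oxaM* is not transcribed.
So OxaM is not produced.
BexW is produced constitutively and is active.
Malonate is absent, so SibD is active.
With repressor SibD bound, *wexP* is not transcribed.
So WexP is not produced.
No repressor is bound and BexW is active, so *lutM* is transcribed.
So LutM is produced and active.
With repressor KepD bound, *nerG* is not transcribed.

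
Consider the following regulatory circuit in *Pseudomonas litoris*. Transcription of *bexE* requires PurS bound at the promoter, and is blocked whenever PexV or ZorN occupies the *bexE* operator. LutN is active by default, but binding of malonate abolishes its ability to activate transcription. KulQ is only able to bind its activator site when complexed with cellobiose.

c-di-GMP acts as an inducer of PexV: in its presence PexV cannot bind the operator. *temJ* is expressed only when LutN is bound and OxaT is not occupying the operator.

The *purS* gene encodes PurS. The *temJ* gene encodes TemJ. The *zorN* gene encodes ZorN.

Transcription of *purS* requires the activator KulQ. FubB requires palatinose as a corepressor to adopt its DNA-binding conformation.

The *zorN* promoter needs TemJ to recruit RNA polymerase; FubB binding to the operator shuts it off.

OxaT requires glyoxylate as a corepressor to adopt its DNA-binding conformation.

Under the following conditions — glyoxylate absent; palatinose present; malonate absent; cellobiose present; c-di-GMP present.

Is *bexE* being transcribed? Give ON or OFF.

ON

c-di-GMP is present, so PexV is inactive.
Cellobiose is present, so KulQ is active.
No repressor is bound and KulQ is active, so *purS* is transcribed.
So PurS is produced and active.
Glyoxylate is absent, so OxaT is inactive.
Malonate is absent, so LutN is active.
No repressor is bound and LutN is active, so *temJ* is transcribed.
So TemJ is produced and active.
Palatinose is present, so FubB is active.
With repressor FubB bound, *zorN* is not transcribed.
So ZorN is not produced.
No repressor is bound and PurS is active, so *bexE* is transcribed.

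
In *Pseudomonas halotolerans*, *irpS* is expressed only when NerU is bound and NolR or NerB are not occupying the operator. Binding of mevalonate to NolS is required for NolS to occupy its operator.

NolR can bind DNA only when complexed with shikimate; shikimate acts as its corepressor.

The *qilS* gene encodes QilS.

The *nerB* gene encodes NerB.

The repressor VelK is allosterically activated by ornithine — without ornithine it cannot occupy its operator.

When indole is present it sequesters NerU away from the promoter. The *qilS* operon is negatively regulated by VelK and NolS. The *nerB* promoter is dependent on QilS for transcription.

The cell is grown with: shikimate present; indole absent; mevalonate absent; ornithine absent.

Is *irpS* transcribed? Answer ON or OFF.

OFF

Shikimate is present, so NolR is active.
Indole is absent, so NerU is active.
Ornithine is absent, so VelK is inactive.
Mevalonate is absent, so NolS is inactive.
With no repressor bound, *qilS* is transcribed.
So QilS is produced and active.
No repressor is bound and QilS is active, so *nerB* is transcribed.
So NerB is produced and active.
With repressor NolR bound, *irpS* is not transcribed.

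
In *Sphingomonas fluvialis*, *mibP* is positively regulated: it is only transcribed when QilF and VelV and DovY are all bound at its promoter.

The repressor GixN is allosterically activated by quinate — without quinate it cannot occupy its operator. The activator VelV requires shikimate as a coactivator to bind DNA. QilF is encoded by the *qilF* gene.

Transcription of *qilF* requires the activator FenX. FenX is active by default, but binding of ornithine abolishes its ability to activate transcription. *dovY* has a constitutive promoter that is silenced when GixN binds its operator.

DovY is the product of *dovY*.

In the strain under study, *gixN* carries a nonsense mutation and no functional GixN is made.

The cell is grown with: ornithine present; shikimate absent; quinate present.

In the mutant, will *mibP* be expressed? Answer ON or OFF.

OFF

Ornithine is present, so FenX is inactive.
Required activator FenX is absent, so *qilF* is not transcribed.
So QilF is not produced.
Shikimate is absent, so VelV is inactive.
GixN is non-functional in this strain, so it has no effect.
With no repressor bound, *dovY* is transcribed.
So DovY is produced and active.
Required activator QilF is absent, so *mibP* is not transcribed.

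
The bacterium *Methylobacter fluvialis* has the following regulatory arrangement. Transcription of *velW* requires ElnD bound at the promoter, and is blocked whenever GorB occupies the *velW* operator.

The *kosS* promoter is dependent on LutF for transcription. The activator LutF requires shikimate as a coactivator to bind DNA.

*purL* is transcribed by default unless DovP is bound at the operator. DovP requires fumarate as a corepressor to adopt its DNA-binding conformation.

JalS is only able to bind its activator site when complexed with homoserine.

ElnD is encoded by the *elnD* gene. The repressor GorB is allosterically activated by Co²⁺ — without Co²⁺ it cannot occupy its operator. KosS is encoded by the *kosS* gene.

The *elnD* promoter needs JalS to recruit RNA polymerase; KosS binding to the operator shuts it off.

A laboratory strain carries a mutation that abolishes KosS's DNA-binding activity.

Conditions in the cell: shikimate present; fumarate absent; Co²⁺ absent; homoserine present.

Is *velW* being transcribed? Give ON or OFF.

ON

Co²⁺ is absent, so GorB is inactive.
KosS is non-functional in this strain, so it has no effect.
Homoserine is present, so JalS is active.
No repressor is bound and JalS is active, so *elnD* is transcribed.
So ElnD is produced and active.
No repressor is bound and ElnD is active, so *velW* is transcribed.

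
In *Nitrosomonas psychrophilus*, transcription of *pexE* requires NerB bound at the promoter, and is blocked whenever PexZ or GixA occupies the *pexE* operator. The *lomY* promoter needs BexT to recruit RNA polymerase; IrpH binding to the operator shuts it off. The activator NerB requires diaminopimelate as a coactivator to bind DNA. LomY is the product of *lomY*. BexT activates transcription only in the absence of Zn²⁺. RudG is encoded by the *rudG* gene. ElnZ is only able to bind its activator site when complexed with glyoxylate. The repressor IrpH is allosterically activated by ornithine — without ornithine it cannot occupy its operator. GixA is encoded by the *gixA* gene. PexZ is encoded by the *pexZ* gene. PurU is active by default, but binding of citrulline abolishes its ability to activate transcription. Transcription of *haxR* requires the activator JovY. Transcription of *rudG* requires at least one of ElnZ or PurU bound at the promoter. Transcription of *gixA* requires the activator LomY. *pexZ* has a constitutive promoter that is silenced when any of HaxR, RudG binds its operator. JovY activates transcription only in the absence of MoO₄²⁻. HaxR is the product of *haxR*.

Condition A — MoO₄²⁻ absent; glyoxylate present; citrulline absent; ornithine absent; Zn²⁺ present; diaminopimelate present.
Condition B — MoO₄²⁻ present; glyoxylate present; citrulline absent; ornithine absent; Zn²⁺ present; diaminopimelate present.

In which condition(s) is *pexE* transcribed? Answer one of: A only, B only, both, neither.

Condition A:
MoO₄²⁻ is absent, so JovY is active.
No repressor is bound and JovY is active, so *haxR* is transcribed.
So HaxR is produced and active.
Glyoxylate is present, so ElnZ is active.
Citrulline is absent, so PurU is active.
Activator ElnZ is present, so *rudG* is transcribed.
So RudG is produced and active.
With repressor HaxR bound, *pexZ* is not transcribed.
So PexZ is not produced.
Ornithine is absent, so IrpH is inactive.
Zn²⁺ is present, so BexT is inactive.
Required activator BexT is absent, so *lomY* is not transcribed.
So LomY is not produced.
Required activator LomY is absent, so *gixA* is not transcribed.
So GixA is not produced.
Diaminopimelate is present, so NerB is active.
No repressor is bound and NerB is active, so *pexE* is transcribed.
→ *pexE* is ON in A.
Condition B:
MoO₄²⁻ is present, so JovY is inactive.
Required activator JovY is absent, so *haxR* is not transcribed.
So HaxR is not produced.
Glyoxylate is present, so ElnZ is active.
Citrulline is absent, so PurU is active.
Activator ElnZ is present, so *rudG* is transcribed.
So RudG is produced and active.
With repressor RudG bound, *pexZ* is not transcribed.
So PexZ is not produced.
Ornithine is absent, so IrpH is inactive.
Zn²⁺ is present, so BexT is inactive.
Required activator BexT is absent, so *lomY* is not transcribed.
So LomY is not produced.
Required activator LomY is absent, so *gixA* is not transcribed.
So GixA is not produced.
Diaminopimelate is present, so NerB is active.
No repressor is bound and NerB is active, so *pexE* is transcribed.
→ *pexE* is ON in B.

both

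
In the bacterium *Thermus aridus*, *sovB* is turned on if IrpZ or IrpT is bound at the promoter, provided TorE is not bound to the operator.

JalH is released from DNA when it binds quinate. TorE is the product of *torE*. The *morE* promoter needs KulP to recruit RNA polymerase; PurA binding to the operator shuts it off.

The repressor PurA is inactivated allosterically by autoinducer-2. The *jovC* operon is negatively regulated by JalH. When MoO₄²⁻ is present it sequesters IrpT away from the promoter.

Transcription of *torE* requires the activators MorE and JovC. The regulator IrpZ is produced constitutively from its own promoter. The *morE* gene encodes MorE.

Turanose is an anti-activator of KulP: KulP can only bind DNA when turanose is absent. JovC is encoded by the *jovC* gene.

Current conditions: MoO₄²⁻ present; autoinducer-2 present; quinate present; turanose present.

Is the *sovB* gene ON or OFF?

IrpZ is produced constitutively and is active.
MoO₄²⁻ is present, so IrpT is inactive.
Turanose is present, so KulP is inactive.
Autoinducer-2 is present, so PurA is inactive.
Required activator KulP is absent, so *morE* is not transcribed.
So MorE is not produced.
Quinate is present, so JalH is inactive.
With no repressor bound, *jovC* is transcribed.
So JovC is produced and active.
Required activator MorE is absent, so *torE* is not transcribed.
So TorE is not produced.
Activator IrpZ is present, so *sovB* is transcribed.

ON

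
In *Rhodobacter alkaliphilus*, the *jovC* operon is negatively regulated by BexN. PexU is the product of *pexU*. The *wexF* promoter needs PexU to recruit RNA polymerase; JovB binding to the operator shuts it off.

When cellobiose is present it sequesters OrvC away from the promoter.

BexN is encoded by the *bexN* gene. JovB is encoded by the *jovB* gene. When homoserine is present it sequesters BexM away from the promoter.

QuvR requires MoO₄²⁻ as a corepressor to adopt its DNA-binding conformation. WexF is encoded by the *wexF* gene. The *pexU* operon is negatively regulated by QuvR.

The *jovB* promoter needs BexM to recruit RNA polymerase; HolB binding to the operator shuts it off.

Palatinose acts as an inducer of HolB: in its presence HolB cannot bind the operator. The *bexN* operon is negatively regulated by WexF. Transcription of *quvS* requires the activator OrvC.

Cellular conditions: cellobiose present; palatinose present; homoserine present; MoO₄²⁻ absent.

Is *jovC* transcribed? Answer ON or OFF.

ON

MoO₄²⁻ is absent, so QuvR is inactive.
With no repressor bound, *pexU* is transcribed.
So PexU is produced and active.
Homoserine is present, so BexM is inactive.
Palatinose is present, so HolB is inactive.
Required activator BexM is absent, so *jovB* is not transcribed.
So JovB is not produced.
No repressor is bound and PexU is active, so *wexF* is transcribed.
So WexF is produced and active.
With repressor WexF bound, *bexN* is not transcribed.
So BexN is not produced.
With no repressor bound, *jovC* is transcribed.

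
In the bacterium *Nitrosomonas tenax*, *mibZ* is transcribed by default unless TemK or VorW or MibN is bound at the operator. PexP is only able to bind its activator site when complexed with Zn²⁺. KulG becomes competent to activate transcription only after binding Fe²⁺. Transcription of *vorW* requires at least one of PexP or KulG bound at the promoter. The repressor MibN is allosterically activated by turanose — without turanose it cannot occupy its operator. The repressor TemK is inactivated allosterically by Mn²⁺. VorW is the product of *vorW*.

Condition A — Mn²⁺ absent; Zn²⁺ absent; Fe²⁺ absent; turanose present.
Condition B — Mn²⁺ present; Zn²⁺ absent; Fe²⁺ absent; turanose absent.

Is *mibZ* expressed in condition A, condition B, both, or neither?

B only

Condition A:
Mn²⁺ is absent, so TemK is active.
Zn²⁺ is absent, so PexP is inactive.
Fe²⁺ is absent, so KulG is inactive.
No activator is available at the *vorW* promoter, so *vorW* is not transcribed.
So VorW is not produced.
Turanose is present, so MibN is active.
With repressor TemK bound, *mibZ* is not transcribed.
→ *mibZ* is OFF in A.
Condition B:
Mn²⁺ is present, so TemK is inactive.
Zn²⁺ is absent, so PexP is inactive.
Fe²⁺ is absent, so KulG is inactive.
No activator is available at the *vorW* promoter, so *vorW* is not transcribed.
So VorW is not produced.
Turanose is absent, so MibN is inactive.
With no repressor bound, *mibZ* is transcribed.
→ *mibZ* is ON in B.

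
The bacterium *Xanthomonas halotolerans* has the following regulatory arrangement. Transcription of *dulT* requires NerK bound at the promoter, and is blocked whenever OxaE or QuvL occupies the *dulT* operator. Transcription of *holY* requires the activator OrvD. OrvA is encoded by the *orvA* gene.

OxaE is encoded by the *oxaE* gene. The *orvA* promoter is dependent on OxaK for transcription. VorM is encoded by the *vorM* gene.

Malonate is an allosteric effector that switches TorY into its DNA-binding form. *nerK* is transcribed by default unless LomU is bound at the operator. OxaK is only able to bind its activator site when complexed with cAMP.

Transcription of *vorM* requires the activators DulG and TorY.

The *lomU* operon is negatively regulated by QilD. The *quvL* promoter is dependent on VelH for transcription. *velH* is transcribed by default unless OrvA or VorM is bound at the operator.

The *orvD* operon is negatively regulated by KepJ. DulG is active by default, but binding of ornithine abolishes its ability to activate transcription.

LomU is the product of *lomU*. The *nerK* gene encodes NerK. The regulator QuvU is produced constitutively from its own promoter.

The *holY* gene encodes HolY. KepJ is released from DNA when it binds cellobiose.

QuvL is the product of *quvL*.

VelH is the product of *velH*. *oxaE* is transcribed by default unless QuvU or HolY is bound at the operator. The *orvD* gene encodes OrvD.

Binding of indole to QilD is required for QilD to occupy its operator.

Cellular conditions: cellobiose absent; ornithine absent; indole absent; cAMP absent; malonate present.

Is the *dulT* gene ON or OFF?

OFF

Indole is absent, so QilD is inactive.
With no repressor bound, *lomU* is transcribed.
So LomU is produced and active.
With repressor LomU bound, *nerK* is not transcribed.
So NerK is not produced.
QuvU is produced constitutively and is active.
Cellobiose is absent, so KepJ is active.
With repressor KepJ bound, *orvD* is not transcribed.
So OrvD is not produced.
Required activator OrvD is absent, so *holY* is not transcribed.
So HolY is not produced.
With repressor QuvU bound, *oxaE* is not transcribed.
So OxaE is not produced.
cAMP is absent, so OxaK is inactive.
Required activator OxaK is absent, so *orvA* is not transcribed.
So OrvA is not produced.
Ornithine is absent, so DulG is active.
Malonate is present, so TorY is active.
No repressor is bound and DulG and TorY are active, so *vorM* is transcribed.
So VorM is produced and active.
With repressor VorM bound, *velH* is not transcribed.
So VelH is not produced.
Required activator VelH is absent, so *quvL* is not transcribed.
So QuvL is not produced.
Required activator NerK is absent, so *dulT* is not transcribed.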